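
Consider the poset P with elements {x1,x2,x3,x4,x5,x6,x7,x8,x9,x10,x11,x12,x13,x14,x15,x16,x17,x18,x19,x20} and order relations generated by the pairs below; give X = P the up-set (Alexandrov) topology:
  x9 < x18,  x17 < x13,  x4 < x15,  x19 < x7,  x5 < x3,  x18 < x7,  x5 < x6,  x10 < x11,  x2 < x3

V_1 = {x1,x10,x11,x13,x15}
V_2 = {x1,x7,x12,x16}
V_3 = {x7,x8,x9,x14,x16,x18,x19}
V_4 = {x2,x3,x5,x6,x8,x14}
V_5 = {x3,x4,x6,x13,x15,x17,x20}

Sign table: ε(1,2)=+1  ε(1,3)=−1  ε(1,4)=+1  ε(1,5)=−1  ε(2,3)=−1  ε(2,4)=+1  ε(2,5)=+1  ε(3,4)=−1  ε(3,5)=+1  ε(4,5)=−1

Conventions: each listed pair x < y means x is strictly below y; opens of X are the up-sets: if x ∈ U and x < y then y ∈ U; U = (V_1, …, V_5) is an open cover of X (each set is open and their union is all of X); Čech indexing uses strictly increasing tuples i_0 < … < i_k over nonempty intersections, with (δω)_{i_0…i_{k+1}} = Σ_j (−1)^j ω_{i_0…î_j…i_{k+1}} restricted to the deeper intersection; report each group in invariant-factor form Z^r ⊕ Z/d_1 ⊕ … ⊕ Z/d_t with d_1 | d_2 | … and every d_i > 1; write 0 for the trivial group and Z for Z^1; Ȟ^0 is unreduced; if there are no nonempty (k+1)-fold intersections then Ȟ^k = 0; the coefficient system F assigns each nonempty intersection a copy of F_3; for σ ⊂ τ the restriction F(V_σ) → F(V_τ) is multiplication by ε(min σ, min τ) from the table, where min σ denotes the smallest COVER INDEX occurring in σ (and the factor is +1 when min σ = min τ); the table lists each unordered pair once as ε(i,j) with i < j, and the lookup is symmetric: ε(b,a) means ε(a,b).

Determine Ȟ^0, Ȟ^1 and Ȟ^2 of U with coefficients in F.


Ȟ^0(U;F) ≅ Z/3, Ȟ^1(U;F) ≅ Z/3, Ȟ^2(U;F) ≅ 0

nonempty intersections:
  V12={x1} V15={x13,x15} V23={x7,x16} V34={x8,x14} V45={x3,x6}
C dims 5,5; δ0: rk_F3 4
Ȟ^0: (5−4)−0=1 ⇒ Z/3
Ȟ^1: (5−0)−4=1 ⇒ Z/3
Ȟ^2: (0−0)−0=0 ⇒ 0


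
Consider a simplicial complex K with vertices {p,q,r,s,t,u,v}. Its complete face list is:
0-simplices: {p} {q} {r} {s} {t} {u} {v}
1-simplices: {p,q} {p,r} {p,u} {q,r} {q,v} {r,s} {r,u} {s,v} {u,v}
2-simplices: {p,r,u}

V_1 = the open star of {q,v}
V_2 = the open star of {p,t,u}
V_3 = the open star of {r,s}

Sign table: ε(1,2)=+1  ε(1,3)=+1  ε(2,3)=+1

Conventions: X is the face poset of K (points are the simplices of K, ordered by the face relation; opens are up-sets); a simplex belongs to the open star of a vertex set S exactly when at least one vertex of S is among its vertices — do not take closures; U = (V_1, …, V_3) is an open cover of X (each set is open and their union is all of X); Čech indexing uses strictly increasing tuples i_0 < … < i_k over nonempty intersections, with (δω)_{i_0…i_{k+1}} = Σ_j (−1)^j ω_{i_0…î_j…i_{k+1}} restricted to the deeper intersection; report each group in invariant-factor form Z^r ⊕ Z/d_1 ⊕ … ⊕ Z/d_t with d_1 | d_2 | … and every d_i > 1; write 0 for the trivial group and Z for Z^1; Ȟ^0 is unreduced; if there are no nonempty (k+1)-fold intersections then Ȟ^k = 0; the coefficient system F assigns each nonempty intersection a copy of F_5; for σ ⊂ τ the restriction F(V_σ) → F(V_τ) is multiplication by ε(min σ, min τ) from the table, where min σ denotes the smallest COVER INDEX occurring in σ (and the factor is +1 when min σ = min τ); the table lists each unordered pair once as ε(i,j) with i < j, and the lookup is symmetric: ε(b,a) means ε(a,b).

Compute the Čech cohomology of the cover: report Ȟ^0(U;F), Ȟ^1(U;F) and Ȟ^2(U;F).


nerve simplices:
  V1={{q},{v},{p,q},{q,r},{q,v},{s,v},{u,v}} V2={{p},{t},{u},{p,q},{p,r},{p,u},{r,u},{u,v},{p,r,u}} V3={{r},{s},{p,r},{q,r},{r,s},{r,u},{s,v},{p,r,u}}
  V12={{p,q},{u,v}} V13={{q,r},{s,v}} V23={{p,r},{r,u},{p,r,u}}
C dims 3,3; δ0: rk_F5 2
degree 0: 3−2−0 = 1 → Ȟ^0 ≅ Z/5
degree 1: 3−0−2 = 1 → Ȟ^1 ≅ Z/5
degree 2: 0−0−0 = 0 → Ȟ^2 ≅ 0

Ȟ^0 ≅ Z/5; Ȟ^1 ≅ Z/5; Ȟ^2 ≅ 0


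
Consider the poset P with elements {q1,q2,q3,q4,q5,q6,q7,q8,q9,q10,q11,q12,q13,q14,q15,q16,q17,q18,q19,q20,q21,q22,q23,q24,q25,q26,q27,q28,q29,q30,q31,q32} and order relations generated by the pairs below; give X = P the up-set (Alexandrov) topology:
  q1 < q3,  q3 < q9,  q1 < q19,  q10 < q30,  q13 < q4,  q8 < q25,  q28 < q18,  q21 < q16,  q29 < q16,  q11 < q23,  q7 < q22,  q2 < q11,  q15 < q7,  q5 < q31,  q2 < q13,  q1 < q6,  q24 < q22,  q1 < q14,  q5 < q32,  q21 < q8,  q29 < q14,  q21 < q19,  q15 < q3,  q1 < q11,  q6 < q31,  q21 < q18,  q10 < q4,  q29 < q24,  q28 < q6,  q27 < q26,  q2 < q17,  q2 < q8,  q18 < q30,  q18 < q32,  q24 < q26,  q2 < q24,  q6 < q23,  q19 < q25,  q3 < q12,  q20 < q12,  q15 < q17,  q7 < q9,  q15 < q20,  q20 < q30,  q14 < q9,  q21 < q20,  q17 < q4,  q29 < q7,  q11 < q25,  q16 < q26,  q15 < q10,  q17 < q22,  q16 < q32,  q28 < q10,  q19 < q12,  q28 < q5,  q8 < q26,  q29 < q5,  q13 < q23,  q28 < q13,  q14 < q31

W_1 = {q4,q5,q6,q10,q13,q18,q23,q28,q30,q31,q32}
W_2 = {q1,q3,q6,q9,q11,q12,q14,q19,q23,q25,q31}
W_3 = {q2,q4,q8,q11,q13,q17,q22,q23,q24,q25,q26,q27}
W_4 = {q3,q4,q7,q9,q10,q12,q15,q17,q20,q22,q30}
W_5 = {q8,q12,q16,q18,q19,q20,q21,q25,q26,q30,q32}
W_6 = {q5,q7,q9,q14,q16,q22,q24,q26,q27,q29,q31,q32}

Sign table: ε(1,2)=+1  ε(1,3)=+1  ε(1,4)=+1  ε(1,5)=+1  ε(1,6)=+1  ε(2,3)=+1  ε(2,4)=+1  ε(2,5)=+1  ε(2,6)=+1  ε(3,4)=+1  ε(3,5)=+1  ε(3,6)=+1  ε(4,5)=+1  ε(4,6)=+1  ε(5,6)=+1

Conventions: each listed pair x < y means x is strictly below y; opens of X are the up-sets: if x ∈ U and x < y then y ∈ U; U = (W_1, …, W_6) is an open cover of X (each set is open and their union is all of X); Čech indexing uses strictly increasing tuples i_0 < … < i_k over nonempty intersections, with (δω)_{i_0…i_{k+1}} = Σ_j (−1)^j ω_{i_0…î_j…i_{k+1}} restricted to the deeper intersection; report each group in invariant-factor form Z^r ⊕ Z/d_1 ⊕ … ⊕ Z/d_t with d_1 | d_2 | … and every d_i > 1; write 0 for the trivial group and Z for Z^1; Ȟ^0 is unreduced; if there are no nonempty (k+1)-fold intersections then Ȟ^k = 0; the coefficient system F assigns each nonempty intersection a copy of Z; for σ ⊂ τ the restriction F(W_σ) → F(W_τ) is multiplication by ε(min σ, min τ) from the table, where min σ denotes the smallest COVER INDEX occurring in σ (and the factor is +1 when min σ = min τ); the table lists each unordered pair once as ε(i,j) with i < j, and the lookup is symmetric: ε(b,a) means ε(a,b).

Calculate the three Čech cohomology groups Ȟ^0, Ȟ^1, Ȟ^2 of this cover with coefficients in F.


nonempty overlaps:
  W12={q6,q23,q31} W13={q4,q13,q23} W14={q4,q10,q30} W15={q18,q30,q32} W16={q5,q31,q32} W23={q11,q23,q25} W24={q3,q9,q12} W25={q12,q19,q25} W26={q9,q14,q31} W34={q4,q17,q22} W35={q8,q25,q26} W36={q22,q24,q26,q27} W45={q12,q20,q30} W46={q7,q9,q22} W56={q16,q26,q32}
  W123={q23} W126={q31} W134={q4} W145={q30} W156={q32} W235={q25} W245={q12} W246={q9} W346={q22} W356={q26}
C dims 6,15,10; δ0: rk 5, SNF 1^5; δ1: rk 10, SNF 1^9·2
degree 0: 6−5−0 = 1 → Ȟ^0 ≅ Z
degree 1: 15−10−5 = 0 → Ȟ^1 ≅ 0
degree 2: 10−0−10 = 0 plus torsion [2] → Ȟ^2 ≅ Z/2

Ȟ^0 = Z, Ȟ^1 = 0, Ȟ^2 = Z/2


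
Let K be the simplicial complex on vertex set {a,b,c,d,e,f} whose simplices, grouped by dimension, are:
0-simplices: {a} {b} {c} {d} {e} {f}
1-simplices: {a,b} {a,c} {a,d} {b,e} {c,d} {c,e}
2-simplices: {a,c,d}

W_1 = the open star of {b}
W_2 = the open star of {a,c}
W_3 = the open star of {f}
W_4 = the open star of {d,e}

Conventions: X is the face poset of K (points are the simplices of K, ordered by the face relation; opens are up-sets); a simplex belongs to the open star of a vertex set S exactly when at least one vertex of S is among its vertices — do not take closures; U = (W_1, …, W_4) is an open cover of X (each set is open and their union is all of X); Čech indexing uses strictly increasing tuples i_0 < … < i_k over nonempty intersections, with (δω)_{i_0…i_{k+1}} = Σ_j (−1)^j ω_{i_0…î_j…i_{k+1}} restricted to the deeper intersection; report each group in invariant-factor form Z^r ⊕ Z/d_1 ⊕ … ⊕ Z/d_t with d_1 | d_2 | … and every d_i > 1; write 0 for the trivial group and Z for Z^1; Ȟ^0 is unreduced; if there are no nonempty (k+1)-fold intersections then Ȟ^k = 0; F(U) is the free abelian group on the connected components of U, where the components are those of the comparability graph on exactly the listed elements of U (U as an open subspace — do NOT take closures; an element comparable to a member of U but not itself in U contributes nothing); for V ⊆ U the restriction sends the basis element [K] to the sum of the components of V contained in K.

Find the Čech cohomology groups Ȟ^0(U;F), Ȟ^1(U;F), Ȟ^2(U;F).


Ȟ^0 ≅ Z^2, Ȟ^1 ≅ Z, Ȟ^2 ≅ 0

nerve simplices:
  W1={{b},{a,b},{b,e}} W2={{a},{c},{a,b},{a,c},{a,d},{c,d},{c,e},{a,c,d}} W3={{f}} W4={{d},{e},{a,d},{b,e},{c,d},{c,e},{a,c,d}}
  W12={{a,b}} W14={{b,e}} W24={{a,d},{c,d},{c,e},{a,c,d}}
components per intersection:
  W1: {{b},{a,b},{b,e}}
  W2: {{a},{c},{a,b},{a,c},{a,d},{c,d},{c,e},{a,c,d}}
  W3: {{f}}
  W4: {{d},{a,d},{c,d},{a,c,d}} {{e},{b,e},{c,e}}
  W12: {{a,b}}
  W14: {{b,e}}
  W24: {{a,d},{c,d},{a,c,d}} {{c,e}}
C dims 5,4; δ0: rk 3, SNF 1^3
degree 0: 5−3−0 = 2 → Ȟ^0 ≅ Z^2
degree 1: 4−0−3 = 1 → Ȟ^1 ≅ Z
degree 2: 0−0−0 = 0 → Ȟ^2 ≅ 0


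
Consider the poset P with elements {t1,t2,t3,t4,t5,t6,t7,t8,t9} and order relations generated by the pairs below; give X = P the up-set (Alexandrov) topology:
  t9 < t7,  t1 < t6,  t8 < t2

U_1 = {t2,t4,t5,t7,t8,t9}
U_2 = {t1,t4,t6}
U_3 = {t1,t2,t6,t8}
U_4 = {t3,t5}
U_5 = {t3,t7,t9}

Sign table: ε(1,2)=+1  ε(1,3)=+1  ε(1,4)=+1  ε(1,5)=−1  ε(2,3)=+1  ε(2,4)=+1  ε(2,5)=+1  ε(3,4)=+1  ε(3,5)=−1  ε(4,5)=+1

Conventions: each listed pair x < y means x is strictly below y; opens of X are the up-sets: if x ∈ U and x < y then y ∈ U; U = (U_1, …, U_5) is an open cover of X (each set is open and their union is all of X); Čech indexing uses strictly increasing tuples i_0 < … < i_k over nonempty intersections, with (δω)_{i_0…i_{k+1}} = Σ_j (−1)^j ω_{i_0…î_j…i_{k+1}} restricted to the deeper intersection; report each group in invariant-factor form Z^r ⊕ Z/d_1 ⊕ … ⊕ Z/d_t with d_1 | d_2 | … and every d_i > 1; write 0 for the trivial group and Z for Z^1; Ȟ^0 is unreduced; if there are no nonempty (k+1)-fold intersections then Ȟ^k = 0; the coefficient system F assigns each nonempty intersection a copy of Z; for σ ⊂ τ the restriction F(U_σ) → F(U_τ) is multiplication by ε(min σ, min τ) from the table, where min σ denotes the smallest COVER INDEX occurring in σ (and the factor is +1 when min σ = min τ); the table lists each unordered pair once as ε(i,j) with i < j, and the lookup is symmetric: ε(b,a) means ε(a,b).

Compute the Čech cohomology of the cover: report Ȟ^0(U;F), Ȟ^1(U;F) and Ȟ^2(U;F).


Ȟ^0(U;F) ≅ 0; Ȟ^1(U;F) ≅ Z ⊕ Z/2; Ȟ^2(U;F) ≅ 0

cover nerve:
  U12={t4} U13={t2,t8} U14={t5} U15={t7,t9} U23={t1,t6} U45={t3}
C dims 5,6; δ0: rk 5, SNF 1^4·2
Ȟ^0: (5−5)−0=0 ⇒ 0
Ȟ^1: (6−0)−5=1 plus torsion [2] ⇒ Z ⊕ Z/2
Ȟ^2: (0−0)−0=0 ⇒ 0


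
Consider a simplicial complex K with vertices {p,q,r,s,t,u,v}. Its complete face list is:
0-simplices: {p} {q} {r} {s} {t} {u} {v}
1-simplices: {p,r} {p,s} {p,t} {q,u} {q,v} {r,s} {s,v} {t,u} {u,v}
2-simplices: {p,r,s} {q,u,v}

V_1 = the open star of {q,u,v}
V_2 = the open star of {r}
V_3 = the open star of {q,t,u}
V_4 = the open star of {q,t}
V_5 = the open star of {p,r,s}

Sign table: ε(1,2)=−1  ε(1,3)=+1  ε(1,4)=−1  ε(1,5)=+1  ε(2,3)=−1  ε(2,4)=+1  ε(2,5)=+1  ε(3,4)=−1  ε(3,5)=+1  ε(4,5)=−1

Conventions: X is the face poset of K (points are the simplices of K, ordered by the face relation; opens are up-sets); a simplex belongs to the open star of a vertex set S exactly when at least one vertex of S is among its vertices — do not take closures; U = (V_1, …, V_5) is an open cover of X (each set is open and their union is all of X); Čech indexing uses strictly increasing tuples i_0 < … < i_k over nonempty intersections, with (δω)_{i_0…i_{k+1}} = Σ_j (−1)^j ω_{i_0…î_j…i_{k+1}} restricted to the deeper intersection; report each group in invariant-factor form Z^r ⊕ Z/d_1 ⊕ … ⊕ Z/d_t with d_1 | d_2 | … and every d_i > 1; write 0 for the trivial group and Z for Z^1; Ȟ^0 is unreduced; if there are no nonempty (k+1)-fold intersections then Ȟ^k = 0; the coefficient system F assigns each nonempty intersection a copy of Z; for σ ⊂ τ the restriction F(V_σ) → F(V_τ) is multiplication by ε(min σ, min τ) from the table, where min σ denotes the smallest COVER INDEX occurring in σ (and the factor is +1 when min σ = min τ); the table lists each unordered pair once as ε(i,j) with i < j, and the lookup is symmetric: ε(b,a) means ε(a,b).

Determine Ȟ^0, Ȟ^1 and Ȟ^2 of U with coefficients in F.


intersection data:
  V1={{q},{u},{v},{q,u},{q,v},{s,v},{t,u},{u,v},{q,u,v}} V2={{r},{p,r},{r,s},{p,r,s}} V3={{q},{t},{u},{p,t},{q,u},{q,v},{t,u},{u,v},{q,u,v}} V4={{q},{t},{p,t},{q,u},{q,v},{t,u},{q,u,v}} V5={{p},{r},{s},{p,r},{p,s},{p,t},{r,s},{s,v},{p,r,s}}
  V13={{q},{u},{q,u},{q,v},{t,u},{u,v},{q,u,v}} V14={{q},{q,u},{q,v},{t,u},{q,u,v}} V15={{s,v}} V25={{r},{p,r},{r,s},{p,r,s}} V34={{q},{t},{p,t},{q,u},{q,v},{t,u},{q,u,v}} V35={{p,t}} V45={{p,t}}
  V134={{q},{q,u},{q,v},{t,u},{q,u,v}} V345={{p,t}}
C dims 5,7,2; δ0: rk 4, SNF 1^4; δ1: rk 2, SNF 1^2
Ȟ^0 = (5 − 4) − 0 = 1, so Ȟ^0 ≅ Z
Ȟ^1 = (7 − 2) − 4 = 1, so Ȟ^1 ≅ Z
Ȟ^2 = (2 − 0) − 2 = 0, so Ȟ^2 ≅ 0

Ȟ^0 = Z, Ȟ^1 = Z and Ȟ^2 = 0


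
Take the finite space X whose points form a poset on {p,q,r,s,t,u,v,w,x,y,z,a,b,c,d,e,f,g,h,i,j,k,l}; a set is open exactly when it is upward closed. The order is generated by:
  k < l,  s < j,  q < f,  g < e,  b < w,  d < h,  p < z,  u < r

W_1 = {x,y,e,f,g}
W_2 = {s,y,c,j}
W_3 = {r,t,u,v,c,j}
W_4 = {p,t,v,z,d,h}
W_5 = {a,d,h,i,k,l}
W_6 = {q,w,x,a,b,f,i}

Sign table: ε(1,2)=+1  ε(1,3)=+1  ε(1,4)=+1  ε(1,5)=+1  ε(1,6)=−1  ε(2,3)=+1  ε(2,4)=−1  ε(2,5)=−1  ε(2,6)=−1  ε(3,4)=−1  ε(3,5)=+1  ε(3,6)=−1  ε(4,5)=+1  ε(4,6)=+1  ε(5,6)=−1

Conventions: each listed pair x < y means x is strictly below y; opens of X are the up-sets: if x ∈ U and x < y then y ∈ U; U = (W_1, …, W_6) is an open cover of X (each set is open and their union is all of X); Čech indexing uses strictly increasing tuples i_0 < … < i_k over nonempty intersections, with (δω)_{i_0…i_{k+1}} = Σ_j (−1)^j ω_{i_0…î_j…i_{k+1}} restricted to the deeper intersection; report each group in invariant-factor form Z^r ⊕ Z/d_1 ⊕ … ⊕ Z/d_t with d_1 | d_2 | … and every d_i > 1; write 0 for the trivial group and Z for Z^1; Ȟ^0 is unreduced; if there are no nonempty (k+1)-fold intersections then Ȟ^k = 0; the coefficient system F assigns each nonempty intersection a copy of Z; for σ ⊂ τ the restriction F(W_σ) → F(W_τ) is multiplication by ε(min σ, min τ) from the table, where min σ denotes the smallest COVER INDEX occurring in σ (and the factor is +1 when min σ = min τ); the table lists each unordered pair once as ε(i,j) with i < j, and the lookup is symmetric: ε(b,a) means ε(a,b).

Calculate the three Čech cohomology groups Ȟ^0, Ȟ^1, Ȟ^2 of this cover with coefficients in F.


nonempty intersections:
  W12={y} W16={x,f} W23={c,j} W34={t,v} W45={d,h} W56={a,i}
C dims 6,6; δ0: rk 6, SNF 1^5·2
Ȟ^0: (6−6)−0=0 ⇒ 0
Ȟ^1: (6−0)−6=0 plus torsion [2] ⇒ Z/2
Ȟ^2: (0−0)−0=0 ⇒ 0

Ȟ^0 ≅ 0,  Ȟ^1 ≅ Z/2,  Ȟ^2 ≅ 0


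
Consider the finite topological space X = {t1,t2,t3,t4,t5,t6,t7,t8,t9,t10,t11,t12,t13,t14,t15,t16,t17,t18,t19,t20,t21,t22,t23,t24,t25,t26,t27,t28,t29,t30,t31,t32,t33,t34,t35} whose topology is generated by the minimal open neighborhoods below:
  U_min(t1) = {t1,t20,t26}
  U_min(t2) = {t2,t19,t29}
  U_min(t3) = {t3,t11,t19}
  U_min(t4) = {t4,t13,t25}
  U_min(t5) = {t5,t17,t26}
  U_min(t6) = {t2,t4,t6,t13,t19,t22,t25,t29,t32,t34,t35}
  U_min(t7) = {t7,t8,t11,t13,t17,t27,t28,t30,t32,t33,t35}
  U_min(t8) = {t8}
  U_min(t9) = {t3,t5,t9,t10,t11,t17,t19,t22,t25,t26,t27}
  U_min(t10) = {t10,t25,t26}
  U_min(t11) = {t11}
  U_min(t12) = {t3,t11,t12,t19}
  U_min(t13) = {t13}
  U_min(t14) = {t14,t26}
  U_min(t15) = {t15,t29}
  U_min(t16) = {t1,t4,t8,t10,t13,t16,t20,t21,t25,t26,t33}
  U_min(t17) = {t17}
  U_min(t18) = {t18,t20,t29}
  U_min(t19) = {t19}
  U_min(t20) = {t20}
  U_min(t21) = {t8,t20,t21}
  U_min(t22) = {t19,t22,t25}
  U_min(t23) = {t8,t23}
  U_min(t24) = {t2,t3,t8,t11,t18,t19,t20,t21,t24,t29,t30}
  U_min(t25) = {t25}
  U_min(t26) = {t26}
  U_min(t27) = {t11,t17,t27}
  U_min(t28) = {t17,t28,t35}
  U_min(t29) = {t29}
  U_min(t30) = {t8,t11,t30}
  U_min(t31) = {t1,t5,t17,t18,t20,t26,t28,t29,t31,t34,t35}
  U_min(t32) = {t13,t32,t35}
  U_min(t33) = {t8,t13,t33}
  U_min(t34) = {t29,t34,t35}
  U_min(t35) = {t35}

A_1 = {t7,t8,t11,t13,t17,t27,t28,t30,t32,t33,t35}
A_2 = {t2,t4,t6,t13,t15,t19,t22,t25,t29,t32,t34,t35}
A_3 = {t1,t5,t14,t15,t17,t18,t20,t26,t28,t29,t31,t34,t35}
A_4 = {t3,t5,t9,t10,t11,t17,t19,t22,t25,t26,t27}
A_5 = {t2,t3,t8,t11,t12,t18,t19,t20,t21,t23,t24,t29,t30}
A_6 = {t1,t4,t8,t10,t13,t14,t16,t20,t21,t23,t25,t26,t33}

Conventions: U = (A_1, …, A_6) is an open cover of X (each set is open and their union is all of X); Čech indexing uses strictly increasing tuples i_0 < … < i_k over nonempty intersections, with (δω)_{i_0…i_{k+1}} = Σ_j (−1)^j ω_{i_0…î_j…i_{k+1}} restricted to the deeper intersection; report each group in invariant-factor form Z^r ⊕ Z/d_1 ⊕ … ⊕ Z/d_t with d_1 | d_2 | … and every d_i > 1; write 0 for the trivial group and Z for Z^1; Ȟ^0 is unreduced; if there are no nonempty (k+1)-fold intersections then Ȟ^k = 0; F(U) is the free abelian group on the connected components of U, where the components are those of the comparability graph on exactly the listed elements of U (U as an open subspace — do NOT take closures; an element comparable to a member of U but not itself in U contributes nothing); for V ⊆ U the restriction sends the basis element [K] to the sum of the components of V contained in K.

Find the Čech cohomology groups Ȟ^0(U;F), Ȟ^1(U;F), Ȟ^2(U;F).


nerve of the cover:
  A12={t13,t32,t35} A13={t17,t28,t35} A14={t11,t17,t27} A15={t8,t11,t30} A16={t8,t13,t33} A23={t15,t29,t34,t35} A24={t19,t22,t25} A25={t2,t19,t29} A26={t4,t13,t25} A34={t5,t17,t26} A35={t18,t20,t29} A36={t1,t14,t20,t26} A45={t3,t11,t19} A46={t10,t25,t26} A56={t8,t20,t21,t23}
  A123={t35} A126={t13} A134={t17} A145={t11} A156={t8} A235={t29} A245={t19} A246={t25} A346={t26} A356={t20}
components per intersection:
  A1: {t7,t8,t11,t13,t17,t27,t28,t30,t32,t33,t35}
  A2: {t2,t4,t6,t13,t15,t19,t22,t25,t29,t32,t34,t35}
  A3: {t1,t5,t14,t15,t17,t18,t20,t26,t28,t29,t31,t34,t35}
  A4: {t3,t5,t9,t10,t11,t17,t19,t22,t25,t26,t27}
  A5: {t2,t3,t8,t11,t12,t18,t19,t20,t21,t23,t24,t29,t30}
  A6: {t1,t4,t8,t10,t13,t14,t16,t20,t21,t23,t25,t26,t33}
  A12: {t13,t32,t35}
  A13: {t17,t28,t35}
  A14: {t11,t17,t27}
  A15: {t8,t11,t30}
  A16: {t8,t13,t33}
  A23: {t15,t29,t34,t35}
  A24: {t19,t22,t25}
  A25: {t2,t19,t29}
  A26: {t4,t13,t25}
  A34: {t5,t17,t26}
  A35: {t18,t20,t29}
  A36: {t1,t14,t20,t26}
  A45: {t3,t11,t19}
  A46: {t10,t25,t26}
  A56: {t8,t20,t21,t23}
  A123: {t35}
  A126: {t13}
  A134: {t17}
  A145: {t11}
  A156: {t8}
  A235: {t29}
  A245: {t19}
  A246: {t25}
  A346: {t26}
  A356: {t20}
C dims 6,15,10; δ0: rk 5, SNF 1^5; δ1: rk 10, SNF 1^9·2
Ȟ^0 = (6 − 5) − 0 = 1, so Ȟ^0 ≅ Z
Ȟ^1 = (15 − 10) − 5 = 0, so Ȟ^1 ≅ 0
Ȟ^2 = (10 − 0) − 10 = 0 plus torsion [2], so Ȟ^2 ≅ Z/2

Ȟ^0(U;F) ≅ Z, Ȟ^1(U;F) ≅ 0 and Ȟ^2(U;F) ≅ Z/2


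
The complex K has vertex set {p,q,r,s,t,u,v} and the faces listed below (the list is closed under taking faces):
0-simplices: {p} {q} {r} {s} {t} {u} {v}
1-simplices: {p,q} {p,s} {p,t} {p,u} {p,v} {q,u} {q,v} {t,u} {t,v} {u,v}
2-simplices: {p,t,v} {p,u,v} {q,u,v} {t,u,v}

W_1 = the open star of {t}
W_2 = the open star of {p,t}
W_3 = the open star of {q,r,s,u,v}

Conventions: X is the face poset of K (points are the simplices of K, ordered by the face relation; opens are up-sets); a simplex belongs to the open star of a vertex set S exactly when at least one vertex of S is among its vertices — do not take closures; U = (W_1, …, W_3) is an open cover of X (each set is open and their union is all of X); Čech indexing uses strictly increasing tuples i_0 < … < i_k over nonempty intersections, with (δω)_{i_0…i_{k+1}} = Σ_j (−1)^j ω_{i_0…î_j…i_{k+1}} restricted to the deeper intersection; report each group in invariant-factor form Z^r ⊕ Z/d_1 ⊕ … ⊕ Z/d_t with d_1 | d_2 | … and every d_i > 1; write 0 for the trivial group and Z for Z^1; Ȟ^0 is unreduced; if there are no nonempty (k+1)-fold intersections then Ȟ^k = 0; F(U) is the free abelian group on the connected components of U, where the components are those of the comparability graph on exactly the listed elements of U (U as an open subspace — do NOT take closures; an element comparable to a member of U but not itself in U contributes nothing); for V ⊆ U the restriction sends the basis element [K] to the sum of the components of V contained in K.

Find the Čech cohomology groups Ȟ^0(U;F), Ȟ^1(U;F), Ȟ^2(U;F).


Ȟ^0(U;F) ≅ Z^2,  Ȟ^1(U;F) ≅ Z,  Ȟ^2(U;F) ≅ 0

nonempty overlaps:
  W1={{t},{p,t},{t,u},{t,v},{p,t,v},{t,u,v}} W2={{p},{t},{p,q},{p,s},{p,t},{p,u},{p,v},{t,u},{t,v},{p,t,v},{p,u,v},{t,u,v}} W3={{q},{r},{s},{u},{v},{p,q},{p,s},{p,u},{p,v},{q,u},{q,v},{t,u},{t,v},{u,v},{p,t,v},{p,u,v},{q,u,v},{t,u,v}}
  W12={{t},{p,t},{t,u},{t,v},{p,t,v},{t,u,v}} W13={{t,u},{t,v},{p,t,v},{t,u,v}} W23={{p,q},{p,s},{p,u},{p,v},{t,u},{t,v},{p,t,v},{p,u,v},{t,u,v}}
  W123={{t,u},{t,v},{p,t,v},{t,u,v}}
components per intersection:
  W1: {{t},{p,t},{t,u},{t,v},{p,t,v},{t,u,v}}
  W2: {{p},{t},{p,q},{p,s},{p,t},{p,u},{p,v},{t,u},{t,v},{p,t,v},{p,u,v},{t,u,v}}
  W3: {{q},{u},{v},{p,q},{p,u},{p,v},{q,u},{q,v},{t,u},{t,v},{u,v},{p,t,v},{p,u,v},{q,u,v},{t,u,v}} {{r}} {{s},{p,s}}
  W12: {{t},{p,t},{t,u},{t,v},{p,t,v},{t,u,v}}
  W13: {{t,u},{t,v},{p,t,v},{t,u,v}}
  W23: {{p,q}} {{p,s}} {{p,u},{p,v},{t,u},{t,v},{p,t,v},{p,u,v},{t,u,v}}
  W123: {{t,u},{t,v},{p,t,v},{t,u,v}}
C dims 5,5,1; δ0: rk 3, SNF 1^3; δ1: rk 1, SNF 1^1
degree 0: 5−3−0 = 2 → Ȟ^0 ≅ Z^2
degree 1: 5−1−3 = 1 → Ȟ^1 ≅ Z
degree 2: 1−0−1 = 0 → Ȟ^2 ≅ 0


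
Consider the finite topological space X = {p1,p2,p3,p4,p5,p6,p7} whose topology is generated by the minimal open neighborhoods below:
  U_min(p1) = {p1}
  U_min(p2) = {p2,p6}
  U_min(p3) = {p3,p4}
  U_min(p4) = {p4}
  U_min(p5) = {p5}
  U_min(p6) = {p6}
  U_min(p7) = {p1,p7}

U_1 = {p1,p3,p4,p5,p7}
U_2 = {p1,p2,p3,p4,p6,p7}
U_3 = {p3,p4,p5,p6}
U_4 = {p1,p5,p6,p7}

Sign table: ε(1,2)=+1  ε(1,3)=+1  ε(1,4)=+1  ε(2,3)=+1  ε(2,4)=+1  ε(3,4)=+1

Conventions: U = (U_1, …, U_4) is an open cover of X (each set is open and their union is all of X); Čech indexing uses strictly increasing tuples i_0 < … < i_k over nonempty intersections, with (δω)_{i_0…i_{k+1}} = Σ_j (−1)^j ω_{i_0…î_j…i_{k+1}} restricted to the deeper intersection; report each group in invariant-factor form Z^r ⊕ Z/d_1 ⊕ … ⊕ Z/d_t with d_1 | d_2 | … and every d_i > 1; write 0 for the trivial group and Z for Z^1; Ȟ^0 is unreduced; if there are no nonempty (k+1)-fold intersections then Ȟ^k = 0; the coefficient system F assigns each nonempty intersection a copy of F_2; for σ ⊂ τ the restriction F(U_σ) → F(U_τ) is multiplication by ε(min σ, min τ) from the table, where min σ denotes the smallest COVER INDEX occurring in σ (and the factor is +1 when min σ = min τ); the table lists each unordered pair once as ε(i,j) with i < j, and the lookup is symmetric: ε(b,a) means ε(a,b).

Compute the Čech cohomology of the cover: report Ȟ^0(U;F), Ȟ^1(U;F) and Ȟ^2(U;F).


Ȟ^0(U;F) ≅ Z/2,  Ȟ^1(U;F) ≅ 0,  Ȟ^2(U;F) ≅ Z/2

nerve of the cover:
  U12={p1,p3,p4,p7} U13={p3,p4,p5} U14={p1,p5,p7} U23={p3,p4,p6} U24={p1,p6,p7} U34={p5,p6}
  U123={p3,p4} U124={p1,p7} U134={p5} U234={p6}
C dims 4,6,4; δ0: rk_F2 3; δ1: rk_F2 3
Ȟ^0 = (4 − 3) − 0 = 1, so Ȟ^0 ≅ Z/2
Ȟ^1 = (6 − 3) − 3 = 0, so Ȟ^1 ≅ 0
Ȟ^2 = (4 − 0) − 3 = 1, so Ȟ^2 ≅ Z/2


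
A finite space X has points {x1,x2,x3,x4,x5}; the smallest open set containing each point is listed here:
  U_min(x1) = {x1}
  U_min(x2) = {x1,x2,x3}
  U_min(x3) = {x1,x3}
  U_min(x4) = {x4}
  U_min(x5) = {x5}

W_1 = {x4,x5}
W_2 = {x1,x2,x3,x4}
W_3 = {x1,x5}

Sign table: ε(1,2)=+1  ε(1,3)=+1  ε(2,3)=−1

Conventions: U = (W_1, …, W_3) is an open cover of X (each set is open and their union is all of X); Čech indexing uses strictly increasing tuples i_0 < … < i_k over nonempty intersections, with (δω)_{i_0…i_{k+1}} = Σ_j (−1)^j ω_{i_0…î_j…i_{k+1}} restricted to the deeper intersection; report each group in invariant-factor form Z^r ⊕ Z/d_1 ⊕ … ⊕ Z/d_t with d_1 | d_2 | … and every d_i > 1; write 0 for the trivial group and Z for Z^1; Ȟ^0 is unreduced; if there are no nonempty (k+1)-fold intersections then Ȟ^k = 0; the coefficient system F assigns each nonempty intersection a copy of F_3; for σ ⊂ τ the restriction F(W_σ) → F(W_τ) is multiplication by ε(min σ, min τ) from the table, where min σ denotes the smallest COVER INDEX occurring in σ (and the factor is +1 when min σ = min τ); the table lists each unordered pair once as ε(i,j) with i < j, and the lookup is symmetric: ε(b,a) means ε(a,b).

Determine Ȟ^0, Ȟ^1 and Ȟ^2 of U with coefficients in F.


nonempty overlaps:
  W12={x4} W13={x5} W23={x1}
C dims 3,3; δ0: rk_F3 3
degree 0: 3−3−0 = 0 → Ȟ^0 ≅ 0
degree 1: 3−0−3 = 0 → Ȟ^1 ≅ 0
degree 2: 0−0−0 = 0 → Ȟ^2 ≅ 0

Ȟ^0(U;F) ≅ 0, Ȟ^1(U;F) ≅ 0 and Ȟ^2(U;F) ≅ 0


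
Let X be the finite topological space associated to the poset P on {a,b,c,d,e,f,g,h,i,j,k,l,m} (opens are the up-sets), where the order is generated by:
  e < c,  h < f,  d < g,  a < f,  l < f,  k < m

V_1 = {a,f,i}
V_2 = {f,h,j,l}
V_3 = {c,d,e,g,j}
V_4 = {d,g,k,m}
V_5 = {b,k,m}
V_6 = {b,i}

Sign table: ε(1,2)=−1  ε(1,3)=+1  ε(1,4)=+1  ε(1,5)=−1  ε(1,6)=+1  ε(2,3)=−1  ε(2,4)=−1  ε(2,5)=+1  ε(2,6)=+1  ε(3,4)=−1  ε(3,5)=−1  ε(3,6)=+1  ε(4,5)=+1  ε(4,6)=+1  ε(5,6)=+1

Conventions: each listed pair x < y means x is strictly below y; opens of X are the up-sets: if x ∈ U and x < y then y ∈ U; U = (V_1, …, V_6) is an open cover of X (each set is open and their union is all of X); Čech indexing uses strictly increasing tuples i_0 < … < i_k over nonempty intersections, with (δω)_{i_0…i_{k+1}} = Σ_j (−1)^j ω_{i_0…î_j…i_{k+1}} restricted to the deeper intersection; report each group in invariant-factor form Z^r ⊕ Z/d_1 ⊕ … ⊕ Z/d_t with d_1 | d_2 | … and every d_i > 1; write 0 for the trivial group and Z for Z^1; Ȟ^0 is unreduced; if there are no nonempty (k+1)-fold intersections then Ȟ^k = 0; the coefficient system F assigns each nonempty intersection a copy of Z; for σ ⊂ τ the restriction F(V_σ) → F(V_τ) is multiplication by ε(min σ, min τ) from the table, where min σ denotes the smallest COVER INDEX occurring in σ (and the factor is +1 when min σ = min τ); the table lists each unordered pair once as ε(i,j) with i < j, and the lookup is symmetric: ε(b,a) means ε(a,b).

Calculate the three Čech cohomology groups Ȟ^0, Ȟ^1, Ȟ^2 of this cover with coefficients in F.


Ȟ^0(U;F) ≅ 0, Ȟ^1(U;F) ≅ Z/2 and Ȟ^2(U;F) ≅ 0

nonempty intersections:
  V12={f} V16={i} V23={j} V34={d,g} V45={k,m} V56={b}
C dims 6,6; δ0: rk 6, SNF 1^5·2
Ȟ^0: (6−6)−0=0 ⇒ 0
Ȟ^1: (6−0)−6=0 plus torsion [2] ⇒ Z/2
Ȟ^2: (0−0)−0=0 ⇒ 0


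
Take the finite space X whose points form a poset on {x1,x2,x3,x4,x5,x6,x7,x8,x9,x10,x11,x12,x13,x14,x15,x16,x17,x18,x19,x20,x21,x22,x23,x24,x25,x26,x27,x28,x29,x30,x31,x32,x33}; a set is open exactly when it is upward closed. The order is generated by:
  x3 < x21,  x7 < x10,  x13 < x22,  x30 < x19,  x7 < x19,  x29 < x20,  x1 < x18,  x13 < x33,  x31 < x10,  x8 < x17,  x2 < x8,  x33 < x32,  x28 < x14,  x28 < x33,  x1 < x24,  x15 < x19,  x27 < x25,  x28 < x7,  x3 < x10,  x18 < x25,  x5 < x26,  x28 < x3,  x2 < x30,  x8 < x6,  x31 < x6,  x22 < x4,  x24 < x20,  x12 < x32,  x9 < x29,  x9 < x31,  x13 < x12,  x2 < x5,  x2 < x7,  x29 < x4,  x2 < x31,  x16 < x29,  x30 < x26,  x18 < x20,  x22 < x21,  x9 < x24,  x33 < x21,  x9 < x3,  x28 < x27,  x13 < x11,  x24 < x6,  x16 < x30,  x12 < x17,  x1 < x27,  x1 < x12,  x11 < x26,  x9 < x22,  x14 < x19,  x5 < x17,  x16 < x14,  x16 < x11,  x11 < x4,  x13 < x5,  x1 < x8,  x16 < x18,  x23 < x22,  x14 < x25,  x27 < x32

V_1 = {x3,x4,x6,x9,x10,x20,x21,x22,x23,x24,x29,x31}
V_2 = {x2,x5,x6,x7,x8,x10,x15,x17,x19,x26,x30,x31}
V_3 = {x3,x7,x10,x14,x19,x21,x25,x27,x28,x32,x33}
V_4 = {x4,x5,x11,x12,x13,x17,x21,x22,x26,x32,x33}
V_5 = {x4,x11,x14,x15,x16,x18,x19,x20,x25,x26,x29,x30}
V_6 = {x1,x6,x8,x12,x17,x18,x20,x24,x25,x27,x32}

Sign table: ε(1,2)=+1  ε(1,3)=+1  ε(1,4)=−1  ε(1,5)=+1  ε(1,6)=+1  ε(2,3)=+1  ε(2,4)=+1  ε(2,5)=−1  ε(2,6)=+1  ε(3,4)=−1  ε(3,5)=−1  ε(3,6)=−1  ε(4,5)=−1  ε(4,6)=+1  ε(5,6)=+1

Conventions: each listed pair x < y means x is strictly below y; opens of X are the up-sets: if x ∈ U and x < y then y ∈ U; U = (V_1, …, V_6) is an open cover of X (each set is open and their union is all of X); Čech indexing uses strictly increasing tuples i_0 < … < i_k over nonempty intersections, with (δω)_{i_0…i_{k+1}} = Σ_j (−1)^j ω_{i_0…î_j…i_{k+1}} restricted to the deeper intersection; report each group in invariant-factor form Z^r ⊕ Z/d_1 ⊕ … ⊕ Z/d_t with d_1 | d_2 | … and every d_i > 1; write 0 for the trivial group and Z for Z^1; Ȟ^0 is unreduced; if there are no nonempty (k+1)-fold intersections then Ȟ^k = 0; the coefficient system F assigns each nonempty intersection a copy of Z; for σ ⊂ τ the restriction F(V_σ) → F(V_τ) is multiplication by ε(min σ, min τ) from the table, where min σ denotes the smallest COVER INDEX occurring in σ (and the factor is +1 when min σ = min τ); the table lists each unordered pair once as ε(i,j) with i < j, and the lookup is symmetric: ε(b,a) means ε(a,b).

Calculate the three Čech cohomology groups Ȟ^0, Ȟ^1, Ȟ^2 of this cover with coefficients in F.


Ȟ^0 = 0,  Ȟ^1 = Z/2,  Ȟ^2 = Z

nerve simplices:
  V12={x6,x10,x31} V13={x3,x10,x21} V14={x4,x21,x22} V15={x4,x20,x29} V16={x6,x20,x24} V23={x7,x10,x19} V24={x5,x17,x26} V25={x15,x19,x26,x30} V26={x6,x8,x17} V34={x21,x32,x33} V35={x14,x19,x25} V36={x25,x27,x32} V45={x4,x11,x26} V46={x12,x17,x32} V56={x18,x20,x25}
  V123={x10} V126={x6} V134={x21} V145={x4} V156={x20} V235={x19} V245={x26} V246={x17} V346={x32} V356={x25}
C dims 6,15,10; δ0: rk 6, SNF 1^5·2; δ1: rk 9, SNF 1^9
degree 0: 6−6−0 = 0 → Ȟ^0 ≅ 0
degree 1: 15−9−6 = 0 plus torsion [2] → Ȟ^1 ≅ Z/2
degree 2: 10−0−9 = 1 → Ȟ^2 ≅ Z


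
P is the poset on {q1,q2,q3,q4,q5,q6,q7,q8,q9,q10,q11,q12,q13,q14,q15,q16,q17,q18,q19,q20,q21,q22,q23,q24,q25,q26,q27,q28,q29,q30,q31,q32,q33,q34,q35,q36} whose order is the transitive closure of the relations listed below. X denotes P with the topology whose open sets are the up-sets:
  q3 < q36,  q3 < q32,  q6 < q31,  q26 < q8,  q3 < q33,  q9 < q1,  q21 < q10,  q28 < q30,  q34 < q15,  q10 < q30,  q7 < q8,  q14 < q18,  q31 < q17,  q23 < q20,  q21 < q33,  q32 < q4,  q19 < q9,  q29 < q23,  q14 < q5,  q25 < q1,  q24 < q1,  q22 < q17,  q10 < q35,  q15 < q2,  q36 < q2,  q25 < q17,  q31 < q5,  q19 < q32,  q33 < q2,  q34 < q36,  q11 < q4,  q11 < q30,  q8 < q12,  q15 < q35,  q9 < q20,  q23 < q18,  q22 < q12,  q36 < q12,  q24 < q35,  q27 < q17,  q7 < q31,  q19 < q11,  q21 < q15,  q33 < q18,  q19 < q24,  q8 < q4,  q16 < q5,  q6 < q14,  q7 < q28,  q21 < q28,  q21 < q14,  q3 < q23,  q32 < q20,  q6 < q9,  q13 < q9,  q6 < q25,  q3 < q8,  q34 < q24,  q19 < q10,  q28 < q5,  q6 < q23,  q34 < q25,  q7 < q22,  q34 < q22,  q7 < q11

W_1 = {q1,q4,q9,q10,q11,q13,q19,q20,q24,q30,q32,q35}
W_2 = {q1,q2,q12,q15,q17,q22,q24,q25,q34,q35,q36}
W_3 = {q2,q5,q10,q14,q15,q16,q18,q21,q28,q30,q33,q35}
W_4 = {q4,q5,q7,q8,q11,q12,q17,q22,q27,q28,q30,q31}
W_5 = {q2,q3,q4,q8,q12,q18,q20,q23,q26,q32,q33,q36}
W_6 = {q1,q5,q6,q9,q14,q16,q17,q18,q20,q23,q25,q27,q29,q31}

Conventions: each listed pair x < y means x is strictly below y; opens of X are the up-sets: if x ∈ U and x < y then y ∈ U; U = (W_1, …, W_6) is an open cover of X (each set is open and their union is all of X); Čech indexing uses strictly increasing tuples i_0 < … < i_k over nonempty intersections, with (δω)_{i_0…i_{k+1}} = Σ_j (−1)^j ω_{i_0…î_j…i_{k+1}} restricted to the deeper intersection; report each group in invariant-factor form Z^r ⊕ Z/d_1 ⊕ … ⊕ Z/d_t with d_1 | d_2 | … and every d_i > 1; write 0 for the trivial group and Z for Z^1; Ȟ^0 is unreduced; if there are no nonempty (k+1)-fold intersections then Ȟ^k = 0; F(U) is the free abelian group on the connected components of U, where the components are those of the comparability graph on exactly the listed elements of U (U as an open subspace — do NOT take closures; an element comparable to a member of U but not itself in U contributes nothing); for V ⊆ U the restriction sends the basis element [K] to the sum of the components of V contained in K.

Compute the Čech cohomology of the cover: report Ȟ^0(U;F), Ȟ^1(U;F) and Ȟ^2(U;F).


Ȟ^0(U;F) ≅ Z, Ȟ^1(U;F) ≅ 0, Ȟ^2(U;F) ≅ Z/2

intersection data:
  W12={q1,q24,q35} W13={q10,q30,q35} W14={q4,q11,q30} W15={q4,q20,q32} W16={q1,q9,q20} W23={q2,q15,q35} W24={q12,q17,q22} W25={q2,q12,q36} W26={q1,q17,q25} W34={q5,q28,q30} W35={q2,q18,q33} W36={q5,q14,q16,q18} W45={q4,q8,q12} W46={q5,q17,q27,q31} W56={q18,q20,q23}
  W123={q35} W126={q1} W134={q30} W145={q4} W156={q20} W235={q2} W245={q12} W246={q17} W346={q5} W356={q18}
components per intersection:
  W1: {q1,q4,q9,q10,q11,q13,q19,q20,q24,q30,q32,q35}
  W2: {q1,q2,q12,q15,q17,q22,q24,q25,q34,q35,q36}
  W3: {q2,q5,q10,q14,q15,q16,q18,q21,q28,q30,q33,q35}
  W4: {q4,q5,q7,q8,q11,q12,q17,q22,q27,q28,q30,q31}
  W5: {q2,q3,q4,q8,q12,q18,q20,q23,q26,q32,q33,q36}
  W6: {q1,q5,q6,q9,q14,q16,q17,q18,q20,q23,q25,q27,q29,q31}
  W12: {q1,q24,q35}
  W13: {q10,q30,q35}
  W14: {q4,q11,q30}
  W15: {q4,q20,q32}
  W16: {q1,q9,q20}
  W23: {q2,q15,q35}
  W24: {q12,q17,q22}
  W25: {q2,q12,q36}
  W26: {q1,q17,q25}
  W34: {q5,q28,q30}
  W35: {q2,q18,q33}
  W36: {q5,q14,q16,q18}
  W45: {q4,q8,q12}
  W46: {q5,q17,q27,q31}
  W56: {q18,q20,q23}
  W123: {q35}
  W126: {q1}
  W134: {q30}
  W145: {q4}
  W156: {q20}
  W235: {q2}
  W245: {q12}
  W246: {q17}
  W346: {q5}
  W356: {q18}
C dims 6,15,10; δ0: rk 5, SNF 1^5; δ1: rk 10, SNF 1^9·2
Ȟ^0 = (6 − 5) − 0 = 1, so Ȟ^0 ≅ Z
Ȟ^1 = (15 − 10) − 5 = 0, so Ȟ^1 ≅ 0
Ȟ^2 = (10 − 0) − 10 = 0 plus torsion [2], so Ȟ^2 ≅ Z/2


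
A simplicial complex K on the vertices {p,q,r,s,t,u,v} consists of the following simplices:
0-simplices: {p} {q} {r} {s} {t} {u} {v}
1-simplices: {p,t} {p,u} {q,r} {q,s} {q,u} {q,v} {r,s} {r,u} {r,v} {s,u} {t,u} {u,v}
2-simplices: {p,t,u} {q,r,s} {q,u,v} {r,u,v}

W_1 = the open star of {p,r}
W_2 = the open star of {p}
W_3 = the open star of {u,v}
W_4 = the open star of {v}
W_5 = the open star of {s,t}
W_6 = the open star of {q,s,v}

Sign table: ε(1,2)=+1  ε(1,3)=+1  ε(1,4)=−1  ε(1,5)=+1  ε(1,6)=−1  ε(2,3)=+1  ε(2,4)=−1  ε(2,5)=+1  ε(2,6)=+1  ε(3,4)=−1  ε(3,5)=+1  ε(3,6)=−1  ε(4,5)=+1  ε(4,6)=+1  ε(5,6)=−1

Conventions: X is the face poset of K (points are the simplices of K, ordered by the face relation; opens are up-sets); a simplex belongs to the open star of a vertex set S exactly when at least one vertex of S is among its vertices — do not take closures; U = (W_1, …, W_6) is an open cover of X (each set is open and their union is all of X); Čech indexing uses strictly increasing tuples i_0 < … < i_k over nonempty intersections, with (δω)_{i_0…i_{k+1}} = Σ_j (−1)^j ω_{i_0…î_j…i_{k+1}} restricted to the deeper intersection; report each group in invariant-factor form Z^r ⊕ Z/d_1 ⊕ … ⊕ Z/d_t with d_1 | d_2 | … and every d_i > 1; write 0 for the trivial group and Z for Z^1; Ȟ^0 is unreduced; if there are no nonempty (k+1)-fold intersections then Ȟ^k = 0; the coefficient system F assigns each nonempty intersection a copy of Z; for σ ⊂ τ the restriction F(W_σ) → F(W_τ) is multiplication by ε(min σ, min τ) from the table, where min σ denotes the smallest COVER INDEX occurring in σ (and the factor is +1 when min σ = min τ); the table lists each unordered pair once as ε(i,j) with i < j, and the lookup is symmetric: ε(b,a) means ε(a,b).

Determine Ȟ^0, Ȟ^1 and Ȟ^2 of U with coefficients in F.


nerve simplices:
  W1={{p},{r},{p,t},{p,u},{q,r},{r,s},{r,u},{r,v},{p,t,u},{q,r,s},{r,u,v}} W2={{p},{p,t},{p,u},{p,t,u}} W3={{u},{v},{p,u},{q,u},{q,v},{r,u},{r,v},{s,u},{t,u},{u,v},{p,t,u},{q,u,v},{r,u,v}} W4={{v},{q,v},{r,v},{u,v},{q,u,v},{r,u,v}} W5={{s},{t},{p,t},{q,s},{r,s},{s,u},{t,u},{p,t,u},{q,r,s}} W6={{q},{s},{v},{q,r},{q,s},{q,u},{q,v},{r,s},{r,v},{s,u},{u,v},{q,r,s},{q,u,v},{r,u,v}}
  W12={{p},{p,t},{p,u},{p,t,u}} W13={{p,u},{r,u},{r,v},{p,t,u},{r,u,v}} W14={{r,v},{r,u,v}} W15={{p,t},{r,s},{p,t,u},{q,r,s}} W16={{q,r},{r,s},{r,v},{q,r,s},{r,u,v}} W23={{p,u},{p,t,u}} W25={{p,t},{p,t,u}} W34={{v},{q,v},{r,v},{u,v},{q,u,v},{r,u,v}} W35={{s,u},{t,u},{p,t,u}} W36={{v},{q,u},{q,v},{r,v},{s,u},{u,v},{q,u,v},{r,u,v}} W46={{v},{q,v},{r,v},{u,v},{q,u,v},{r,u,v}} W56={{s},{q,s},{r,s},{s,u},{q,r,s}}
  W123={{p,u},{p,t,u}} W125={{p,t},{p,t,u}} W134={{r,v},{r,u,v}} W135={{p,t,u}} W136={{r,v},{r,u,v}} W146={{r,v},{r,u,v}} W156={{r,s},{q,r,s}} W235={{p,t,u}} W346={{v},{q,v},{r,v},{u,v},{q,u,v},{r,u,v}} W356={{s,u}}
  W1235={{p,t,u}} W1346={{r,v},{r,u,v}}
C dims 6,12,10,2; δ0: rk 5, SNF 1^5; δ1: rk 7, SNF 1^7; δ2: rk 2, SNF 1^2
degree 0: 6−5−0 = 1 → Ȟ^0 ≅ Z
degree 1: 12−7−5 = 0 → Ȟ^1 ≅ 0
degree 2: 10−2−7 = 1 → Ȟ^2 ≅ Z

Ȟ^0(U;F) ≅ Z, Ȟ^1(U;F) ≅ 0 and Ȟ^2(U;F) ≅ Z


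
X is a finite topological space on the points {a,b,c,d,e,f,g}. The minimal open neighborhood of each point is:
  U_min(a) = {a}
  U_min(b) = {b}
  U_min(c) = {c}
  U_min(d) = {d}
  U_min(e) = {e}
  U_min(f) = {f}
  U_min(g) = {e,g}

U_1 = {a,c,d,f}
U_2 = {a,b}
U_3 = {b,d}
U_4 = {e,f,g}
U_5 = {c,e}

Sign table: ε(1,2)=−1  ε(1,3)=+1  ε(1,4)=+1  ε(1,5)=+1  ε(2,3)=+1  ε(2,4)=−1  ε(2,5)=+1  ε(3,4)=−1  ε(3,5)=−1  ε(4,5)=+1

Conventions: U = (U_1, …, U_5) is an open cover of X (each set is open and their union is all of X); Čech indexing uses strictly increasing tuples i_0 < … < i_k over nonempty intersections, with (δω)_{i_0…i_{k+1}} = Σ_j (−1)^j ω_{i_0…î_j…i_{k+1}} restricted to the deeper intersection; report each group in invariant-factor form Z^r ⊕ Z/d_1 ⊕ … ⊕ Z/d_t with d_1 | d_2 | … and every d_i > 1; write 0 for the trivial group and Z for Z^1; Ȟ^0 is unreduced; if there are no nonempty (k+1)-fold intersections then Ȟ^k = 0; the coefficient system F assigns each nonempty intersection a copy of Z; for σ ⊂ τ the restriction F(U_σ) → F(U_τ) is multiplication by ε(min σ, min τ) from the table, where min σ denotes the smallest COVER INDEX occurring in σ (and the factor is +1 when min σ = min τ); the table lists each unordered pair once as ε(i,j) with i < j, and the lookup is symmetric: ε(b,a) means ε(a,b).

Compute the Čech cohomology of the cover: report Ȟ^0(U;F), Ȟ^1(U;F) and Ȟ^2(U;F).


Ȟ^0(U;F) ≅ 0,  Ȟ^1(U;F) ≅ Z ⊕ Z/2,  Ȟ^2(U;F) ≅ 0

nonempty intersections:
  U12={a} U13={d} U14={f} U15={c} U23={b} U45={e}
C dims 5,6; δ0: rk 5, SNF 1^4·2
Ȟ^0: (5−5)−0=0 ⇒ 0
Ȟ^1: (6−0)−5=1 plus torsion [2] ⇒ Z ⊕ Z/2
Ȟ^2: (0−0)−0=0 ⇒ 0


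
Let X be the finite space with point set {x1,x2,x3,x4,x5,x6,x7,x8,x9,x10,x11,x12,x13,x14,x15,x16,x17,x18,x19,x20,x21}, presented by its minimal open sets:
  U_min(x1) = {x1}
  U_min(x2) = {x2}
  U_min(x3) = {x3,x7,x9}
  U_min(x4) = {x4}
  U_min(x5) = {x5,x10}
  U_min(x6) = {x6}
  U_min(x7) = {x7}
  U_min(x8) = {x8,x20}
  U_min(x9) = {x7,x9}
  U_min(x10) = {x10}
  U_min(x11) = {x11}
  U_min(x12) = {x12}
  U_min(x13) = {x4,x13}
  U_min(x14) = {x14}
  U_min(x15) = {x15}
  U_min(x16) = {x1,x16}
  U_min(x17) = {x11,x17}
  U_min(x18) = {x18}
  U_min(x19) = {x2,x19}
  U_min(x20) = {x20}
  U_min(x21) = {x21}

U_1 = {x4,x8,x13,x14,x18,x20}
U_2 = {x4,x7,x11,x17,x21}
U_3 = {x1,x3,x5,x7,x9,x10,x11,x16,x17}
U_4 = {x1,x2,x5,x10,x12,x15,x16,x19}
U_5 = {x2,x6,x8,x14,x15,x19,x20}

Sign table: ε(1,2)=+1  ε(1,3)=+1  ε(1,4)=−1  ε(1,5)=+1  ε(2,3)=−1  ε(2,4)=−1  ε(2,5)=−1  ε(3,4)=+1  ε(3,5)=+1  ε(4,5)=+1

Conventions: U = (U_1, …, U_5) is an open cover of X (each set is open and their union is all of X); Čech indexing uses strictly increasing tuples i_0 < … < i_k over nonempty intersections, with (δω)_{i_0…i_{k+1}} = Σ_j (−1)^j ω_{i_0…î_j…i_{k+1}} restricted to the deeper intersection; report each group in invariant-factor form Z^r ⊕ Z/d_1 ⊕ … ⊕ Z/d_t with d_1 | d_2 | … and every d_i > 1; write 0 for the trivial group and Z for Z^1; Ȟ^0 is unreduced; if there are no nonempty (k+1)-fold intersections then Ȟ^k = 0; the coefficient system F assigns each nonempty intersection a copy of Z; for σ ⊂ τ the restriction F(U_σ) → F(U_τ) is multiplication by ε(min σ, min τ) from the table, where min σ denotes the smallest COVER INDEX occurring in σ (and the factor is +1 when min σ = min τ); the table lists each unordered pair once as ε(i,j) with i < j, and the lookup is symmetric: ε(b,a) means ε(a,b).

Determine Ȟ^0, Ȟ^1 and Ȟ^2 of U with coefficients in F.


nerve simplices:
  U12={x4} U15={x8,x14,x20} U23={x7,x11,x17} U34={x1,x5,x10,x16} U45={x2,x15,x19}
C dims 5,5; δ0: rk 5, SNF 1^4·2
degree 0: 5−5−0 = 0 → Ȟ^0 ≅ 0
degree 1: 5−0−5 = 0 plus torsion [2] → Ȟ^1 ≅ Z/2
degree 2: 0−0−0 = 0 → Ȟ^2 ≅ 0

Ȟ^0 = 0,  Ȟ^1 = Z/2,  Ȟ^2 = 0
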